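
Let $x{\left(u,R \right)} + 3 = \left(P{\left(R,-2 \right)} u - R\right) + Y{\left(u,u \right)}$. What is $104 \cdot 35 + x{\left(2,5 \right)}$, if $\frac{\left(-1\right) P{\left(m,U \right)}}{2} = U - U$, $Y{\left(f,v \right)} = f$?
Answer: $3634$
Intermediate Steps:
$P{\left(m,U \right)} = 0$ ($P{\left(m,U \right)} = - 2 \left(U - U\right) = \left(-2\right) 0 = 0$)
$x{\left(u,R \right)} = -3 + u - R$ ($x{\left(u,R \right)} = -3 + \left(\left(0 u - R\right) + u\right) = -3 + \left(\left(0 - R\right) + u\right) = -3 - \left(R - u\right) = -3 + u - R$)
$104 \cdot 35 + x{\left(2,5 \right)} = 104 \cdot 35 - 6 = 3640 - 6 = 3634$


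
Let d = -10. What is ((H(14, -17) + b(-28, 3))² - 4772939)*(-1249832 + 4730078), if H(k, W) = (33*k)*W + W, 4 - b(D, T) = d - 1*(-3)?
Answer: 198397203918606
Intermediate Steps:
b(D, T) = 11 (b(D, T) = 4 - (-10 - 1*(-3)) = 4 - (-10 + 3) = 4 - 1*(-7) = 4 + 7 = 11)
H(k, W) = W + 33*W*k (H(k, W) = 33*W*k + W = W + 33*W*k)
((H(14, -17) + b(-28, 3))² - 4772939)*(-1249832 + 4730078) = ((-17*(1 + 33*14) + 11)² - 4772939)*(-1249832 + 4730078) = ((-17*(1 + 462) + 11)² - 4772939)*3480246 = ((-17*463 + 11)² - 4772939)*3480246 = ((-7871 + 11)² - 4772939)*3480246 = ((-7860)² - 4772939)*3480246 = (61779600 - 4772939)*3480246 = 57006661*3480246 = 198397203918606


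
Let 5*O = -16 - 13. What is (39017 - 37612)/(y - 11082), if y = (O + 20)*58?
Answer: -7025/51292 ≈ -0.13696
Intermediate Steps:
O = -29/5 (O = (-16 - 13)/5 = (⅕)*(-29) = -29/5 ≈ -5.8000)
y = 4118/5 (y = (-29/5 + 20)*58 = (71/5)*58 = 4118/5 ≈ 823.60)
(39017 - 37612)/(y - 11082) = (39017 - 37612)/(4118/5 - 11082) = 1405/(-51292/5) = 1405*(-5/51292) = -7025/51292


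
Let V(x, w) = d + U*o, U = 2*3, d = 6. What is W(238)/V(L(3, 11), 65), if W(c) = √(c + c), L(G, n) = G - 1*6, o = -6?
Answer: -√119/15 ≈ -0.72725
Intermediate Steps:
L(G, n) = -6 + G (L(G, n) = G - 6 = -6 + G)
W(c) = √2*√c (W(c) = √(2*c) = √2*√c)
U = 6
V(x, w) = -30 (V(x, w) = 6 + 6*(-6) = 6 - 36 = -30)
W(238)/V(L(3, 11), 65) = (√2*√238)/(-30) = (2*√119)*(-1/30) = -√119/15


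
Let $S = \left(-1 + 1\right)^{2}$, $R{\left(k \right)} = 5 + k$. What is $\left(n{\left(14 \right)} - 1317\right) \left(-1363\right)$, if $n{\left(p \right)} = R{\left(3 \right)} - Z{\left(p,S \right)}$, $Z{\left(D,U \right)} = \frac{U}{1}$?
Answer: $1784167$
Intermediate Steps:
$S = 0$ ($S = 0^{2} = 0$)
$Z{\left(D,U \right)} = U$ ($Z{\left(D,U \right)} = U 1 = U$)
$n{\left(p \right)} = 8$ ($n{\left(p \right)} = \left(5 + 3\right) - 0 = 8 + 0 = 8$)
$\left(n{\left(14 \right)} - 1317\right) \left(-1363\right) = \left(8 - 1317\right) \left(-1363\right) = \left(-1309\right) \left(-1363\right) = 1784167$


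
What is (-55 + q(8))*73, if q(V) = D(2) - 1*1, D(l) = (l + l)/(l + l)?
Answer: -4015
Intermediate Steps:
D(l) = 1 (D(l) = (2*l)/((2*l)) = (2*l)*(1/(2*l)) = 1)
q(V) = 0 (q(V) = 1 - 1*1 = 1 - 1 = 0)
(-55 + q(8))*73 = (-55 + 0)*73 = -55*73 = -4015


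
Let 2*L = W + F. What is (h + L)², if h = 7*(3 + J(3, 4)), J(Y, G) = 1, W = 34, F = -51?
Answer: 1521/4 ≈ 380.25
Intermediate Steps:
L = -17/2 (L = (34 - 51)/2 = (½)*(-17) = -17/2 ≈ -8.5000)
h = 28 (h = 7*(3 + 1) = 7*4 = 28)
(h + L)² = (28 - 17/2)² = (39/2)² = 1521/4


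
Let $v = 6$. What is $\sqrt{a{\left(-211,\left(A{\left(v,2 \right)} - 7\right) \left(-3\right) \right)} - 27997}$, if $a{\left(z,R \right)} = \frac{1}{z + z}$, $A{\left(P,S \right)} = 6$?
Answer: $\frac{i \sqrt{4985818170}}{422} \approx 167.32 i$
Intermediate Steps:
$a{\left(z,R \right)} = \frac{1}{2 z}$
$\sqrt{a{\left(-211,\left(A{\left(v,2 \right)} - 7\right) \left(-3\right) \right)} - 27997} = \sqrt{\frac{1}{2 \left(-211\right)} - 27997} = \sqrt{\frac{1}{2} \left(- \frac{1}{211}\right) - 27997} = \sqrt{- \frac{1}{422} - 27997} = \sqrt{- \frac{11814735}{422}} = \frac{i \sqrt{4985818170}}{422}$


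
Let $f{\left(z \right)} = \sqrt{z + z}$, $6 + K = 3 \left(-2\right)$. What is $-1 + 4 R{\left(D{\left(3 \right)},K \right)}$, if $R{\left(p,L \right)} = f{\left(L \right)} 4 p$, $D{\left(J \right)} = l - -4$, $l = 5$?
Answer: $-1 + 288 i \sqrt{6} \approx -1.0 + 705.45 i$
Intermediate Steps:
$K = -12$ ($K = -6 + 3 \left(-2\right) = -6 - 6 = -12$)
$f{\left(z \right)} = \sqrt{2} \sqrt{z}$ ($f{\left(z \right)} = \sqrt{2 z} = \sqrt{2} \sqrt{z}$)
$D{\left(J \right)} = 9$ ($D{\left(J \right)} = 5 - -4 = 5 + 4 = 9$)
$R{\left(p,L \right)} = 4 p \sqrt{2} \sqrt{L}$ ($R{\left(p,L \right)} = \sqrt{2} \sqrt{L} 4 p = 4 \sqrt{2} \sqrt{L} p = 4 p \sqrt{2} \sqrt{L}$)
$-1 + 4 R{\left(D{\left(3 \right)},K \right)} = -1 + 4 \cdot 4 \cdot 9 \sqrt{2} \sqrt{-12} = -1 + 4 \cdot 4 \cdot 9 \sqrt{2} \cdot 2 i \sqrt{3} = -1 + 4 \cdot 72 i \sqrt{6} = -1 + 288 i \sqrt{6}$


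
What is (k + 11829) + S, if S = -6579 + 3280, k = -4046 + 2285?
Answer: 6769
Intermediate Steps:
k = -1761
S = -3299
(k + 11829) + S = (-1761 + 11829) - 3299 = 10068 - 3299 = 6769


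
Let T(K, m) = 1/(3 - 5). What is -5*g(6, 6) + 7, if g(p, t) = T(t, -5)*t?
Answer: 22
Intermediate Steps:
T(K, m) = -½ (T(K, m) = 1/(-2) = -½)
g(p, t) = -t/2
-5*g(6, 6) + 7 = -(-5)*6/2 + 7 = -5*(-3) + 7 = 15 + 7 = 22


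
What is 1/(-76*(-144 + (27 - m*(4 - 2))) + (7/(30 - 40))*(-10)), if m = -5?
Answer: 1/8139 ≈ 0.00012287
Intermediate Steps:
1/(-76*(-144 + (27 - m*(4 - 2))) + (7/(30 - 40))*(-10)) = 1/(-76*(-144 + (27 - (-5)*(4 - 2))) + (7/(30 - 40))*(-10)) = 1/(-76*(-144 + (27 - (-5)*2)) + (7/(-10))*(-10)) = 1/(-76*(-144 + (27 - 1*(-10))) + (7*(-⅒))*(-10)) = 1/(-76*(-144 + (27 + 10)) - 7/10*(-10)) = 1/(-76*(-144 + 37) + 7) = 1/(-76*(-107) + 7) = 1/(8132 + 7) = 1/8139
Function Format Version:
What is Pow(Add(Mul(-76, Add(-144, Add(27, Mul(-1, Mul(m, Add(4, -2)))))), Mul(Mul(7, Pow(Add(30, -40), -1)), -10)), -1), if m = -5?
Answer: Rational(1, 8139) ≈ 0.00012287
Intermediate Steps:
Pow(Add(Mul(-76, Add(-144, Add(27, Mul(-1, Mul(m, Add(4, -2)))))), Mul(Mul(7, Pow(Add(30, -40), -1)), -10)), -1) = Pow(Add(Mul(-76, Add(-144, Add(27, Mul(-1, Mul(-5, Add(4, -2)))))), Mul(Mul(7, Pow(Add(30, -40), -1)), -10)), -1) = Pow(Add(Mul(-76, Add(-144, Add(27, Mul(-1, Mul(-5, 2))))), Mul(Mul(7, Pow(-10, -1)), -10)), -1) = Pow(Add(Mul(-76, Add(-144, Add(27, Mul(-1, -10)))), Mul(Mul(7, Rational(-1, 10)), -10)), -1) = Pow(Add(Mul(-76, Add(-144, Add(27, 10))), Mul(Rational(-7, 10), -10)), -1) = Pow(Add(Mul(-76, Add(-144, 37)), 7), -1) = Pow(Add(Mul(-76, -107), 7), -1) = Pow(Add(8132, 7), -1) = Pow(8139, -1) = Rational(1, 8139)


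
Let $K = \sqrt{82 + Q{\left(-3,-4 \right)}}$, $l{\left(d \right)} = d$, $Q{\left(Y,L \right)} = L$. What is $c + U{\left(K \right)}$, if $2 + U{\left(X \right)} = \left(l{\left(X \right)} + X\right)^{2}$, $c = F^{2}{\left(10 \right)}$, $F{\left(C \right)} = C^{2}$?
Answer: $10310$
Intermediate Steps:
$K = \sqrt{78}$ ($K = \sqrt{82 - 4} = \sqrt{78} \approx 8.8318$)
$c = 10000$ ($c = \left(10^{2}\right)^{2} = 100^{2} = 10000$)
$U{\left(X \right)} = -2 + 4 X^{2}$ ($U{\left(X \right)} = -2 + \left(X + X\right)^{2} = -2 + \left(2 X\right)^{2} = -2 + 4 X^{2}$)
$c + U{\left(K \right)} = 10000 - \left(2 - 4 \left(\sqrt{78}\right)^{2}\right) = 10000 + \left(-2 + 4 \cdot 78\right) = 10000 + \left(-2 + 312\right) = 10000 + 310 = 10310$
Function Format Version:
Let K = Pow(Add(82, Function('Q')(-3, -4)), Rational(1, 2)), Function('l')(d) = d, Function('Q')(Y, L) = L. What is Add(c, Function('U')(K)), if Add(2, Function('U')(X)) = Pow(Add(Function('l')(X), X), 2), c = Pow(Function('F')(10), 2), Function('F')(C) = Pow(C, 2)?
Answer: 10310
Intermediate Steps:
K = Pow(78, Rational(1, 2)) (K = Pow(Add(82, -4), Rational(1, 2)) = Pow(78, Rational(1, 2)) ≈ 8.8318)
c = 10000 (c = Pow(Pow(10, 2), 2) = Pow(100, 2) = 10000)
Function('U')(X) = Add(-2, Mul(4, Pow(X, 2))) (Function('U')(X) = Add(-2, Pow(Add(X, X), 2)) = Add(-2, Pow(Mul(2, X), 2)) = Add(-2, Mul(4, Pow(X, 2))))
Add(c, Function('U')(K)) = Add(10000, Add(-2, Mul(4, Pow(Pow(78, Rational(1, 2)), 2)))) = Add(10000, Add(-2, Mul(4, 78))) = Add(10000, Add(-2, 312)) = Add(10000, 310) = 10310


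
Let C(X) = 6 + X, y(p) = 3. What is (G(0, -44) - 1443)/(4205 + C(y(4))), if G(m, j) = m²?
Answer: -1443/4214 ≈ -0.34243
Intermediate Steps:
(G(0, -44) - 1443)/(4205 + C(y(4))) = (0² - 1443)/(4205 + (6 + 3)) = (0 - 1443)/(4205 + 9) = -1443/4214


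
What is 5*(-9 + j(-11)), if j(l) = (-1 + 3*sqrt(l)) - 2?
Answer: -60 + 15*I*sqrt(11) ≈ -60.0 + 49.749*I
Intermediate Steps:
j(l) = -3 + 3*sqrt(l)
5*(-9 + j(-11)) = 5*(-9 + (-3 + 3*sqrt(-11))) = 5*(-9 + (-3 + 3*(I*sqrt(11)))) = 5*(-9 + (-3 + 3*I*sqrt(11))) = 5*(-12 + 3*I*sqrt(11)) = -60 + 15*I*sqrt(11)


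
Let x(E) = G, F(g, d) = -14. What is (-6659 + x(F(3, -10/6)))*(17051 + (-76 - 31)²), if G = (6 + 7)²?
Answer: -184965000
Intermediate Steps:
G = 169 (G = 13² = 169)
x(E) = 169
(-6659 + x(F(3, -10/6)))*(17051 + (-76 - 31)²) = (-6659 + 169)*(17051 + (-76 - 31)²) = -6490*(17051 + (-107)²) = -6490*(17051 + 11449) = -6490*28500 = -184965000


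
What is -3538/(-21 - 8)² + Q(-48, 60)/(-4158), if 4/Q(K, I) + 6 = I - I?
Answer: -760885/180873 ≈ -4.2067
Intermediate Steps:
Q(K, I) = -⅔ (Q(K, I) = 4/(-6 + (I - I)) = 4/(-6 + 0) = 4/(-6) = 4*(-⅙) = -⅔)
-3538/(-21 - 8)² + Q(-48, 60)/(-4158) = -3538/(-21 - 8)² - ⅔/(-4158) = -3538/((-29)²) - ⅔*(-1/4158) = -3538/841 + 1/6237 = -3538*1/841 + 1/6237 = -122/29 + 1/6237 = -760885/180873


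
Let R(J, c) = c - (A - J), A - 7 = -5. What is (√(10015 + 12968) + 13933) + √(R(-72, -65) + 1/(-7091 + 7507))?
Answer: 13933 + √22983 + I*√1503398/104 ≈ 14085.0 + 11.79*I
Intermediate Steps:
A = 2 (A = 7 - 5 = 2)
R(J, c) = -2 + J + c (R(J, c) = c - (2 - J) = c + (-2 + J) = -2 + J + c)
(√(10015 + 12968) + 13933) + √(R(-72, -65) + 1/(-7091 + 7507)) = (√(10015 + 12968) + 13933) + √((-2 - 72 - 65) + 1/(-7091 + 7507)) = (√22983 + 13933) + √(-139 + 1/416) = (13933 + √22983) + √(-139 + 1/416) = (13933 + √22983) + √(-57823/416) = (13933 + √22983) + I*√1503398/104 = 13933 + √22983 + I*√1503398/104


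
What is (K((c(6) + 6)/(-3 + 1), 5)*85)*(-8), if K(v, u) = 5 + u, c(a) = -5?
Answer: -6800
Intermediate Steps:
(K((c(6) + 6)/(-3 + 1), 5)*85)*(-8) = ((5 + 5)*85)*(-8) = (10*85)*(-8) = 850*(-8) = -6800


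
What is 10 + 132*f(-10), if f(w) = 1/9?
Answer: 74/3 ≈ 24.667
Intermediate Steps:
f(w) = ⅑
10 + 132*f(-10) = 10 + 132*(⅑) = 10 + 44/3 = 74/3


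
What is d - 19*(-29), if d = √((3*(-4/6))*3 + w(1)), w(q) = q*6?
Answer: 551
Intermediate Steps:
w(q) = 6*q
d = 0 (d = √((3*(-4/6))*3 + 6*1) = √((3*(-4*⅙))*3 + 6) = √((3*(-⅔))*3 + 6) = √(-2*3 + 6) = √(-6 + 6) = √0 = 0)
d - 19*(-29) = 0 - 19*(-29) = 0 + 551 = 551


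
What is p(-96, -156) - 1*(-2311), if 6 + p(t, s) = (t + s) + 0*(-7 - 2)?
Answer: 2053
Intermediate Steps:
p(t, s) = -6 + s + t (p(t, s) = -6 + ((t + s) + 0*(-7 - 2)) = -6 + ((s + t) + 0*(-9)) = -6 + ((s + t) + 0) = -6 + (s + t) = -6 + s + t)
p(-96, -156) - 1*(-2311) = (-6 - 156 - 96) - 1*(-2311) = -258 + 2311 = 2053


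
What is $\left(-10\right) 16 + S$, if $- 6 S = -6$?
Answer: $-159$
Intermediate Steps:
$S = 1$ ($S = \left(- \frac{1}{6}\right) \left(-6\right) = 1$)
$\left(-10\right) 16 + S = \left(-10\right) 16 + 1 = -160 + 1 = -159$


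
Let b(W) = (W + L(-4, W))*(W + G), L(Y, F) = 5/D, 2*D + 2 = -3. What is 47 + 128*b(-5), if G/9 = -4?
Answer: 36783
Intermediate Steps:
D = -5/2 (D = -1 + (½)*(-3) = -1 - 3/2 = -5/2 ≈ -2.5000)
L(Y, F) = -2 (L(Y, F) = 5/(-5/2) = 5*(-⅖) = -2)
G = -36 (G = 9*(-4) = -36)
b(W) = (-36 + W)*(-2 + W) (b(W) = (W - 2)*(W - 36) = (-2 + W)*(-36 + W) = (-36 + W)*(-2 + W))
47 + 128*b(-5) = 47 + 128*(72 + (-5)² - 38*(-5)) = 47 + 128*(72 + 25 + 190) = 47 + 128*287 = 47 + 36736 = 36783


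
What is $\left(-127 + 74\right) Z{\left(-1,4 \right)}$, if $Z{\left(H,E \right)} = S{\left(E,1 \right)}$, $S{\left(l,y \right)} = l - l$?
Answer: $0$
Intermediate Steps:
$S{\left(l,y \right)} = 0$
$Z{\left(H,E \right)} = 0$
$\left(-127 + 74\right) Z{\left(-1,4 \right)} = \left(-127 + 74\right) 0 = \left(-53\right) 0 = 0$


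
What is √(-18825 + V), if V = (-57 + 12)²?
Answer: 20*I*√42 ≈ 129.61*I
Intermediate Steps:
V = 2025 (V = (-45)² = 2025)
√(-18825 + V) = √(-18825 + 2025) = √(-16800) = 20*I*√42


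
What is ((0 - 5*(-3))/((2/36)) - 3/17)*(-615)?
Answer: -2821005/17 ≈ -1.6594e+5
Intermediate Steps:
((0 - 5*(-3))/((2/36)) - 3/17)*(-615) = ((0 + 15)/((2*(1/36))) - 3*1/17)*(-615) = (15/(1/18) - 3/17)*(-615) = (15*18 - 3/17)*(-615) = (270 - 3/17)*(-615) = (4587/17)*(-615) = -2821005/17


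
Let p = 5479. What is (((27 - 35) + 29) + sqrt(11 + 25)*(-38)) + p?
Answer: 5272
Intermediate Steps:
(((27 - 35) + 29) + sqrt(11 + 25)*(-38)) + p = (((27 - 35) + 29) + sqrt(11 + 25)*(-38)) + 5479 = ((-8 + 29) + sqrt(36)*(-38)) + 5479 = (21 + 6*(-38)) + 5479 = (21 - 228) + 5479 = -207 + 5479 = 5272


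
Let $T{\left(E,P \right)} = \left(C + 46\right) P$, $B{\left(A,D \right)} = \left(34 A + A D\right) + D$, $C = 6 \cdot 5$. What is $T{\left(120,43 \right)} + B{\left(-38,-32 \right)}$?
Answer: $3160$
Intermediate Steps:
$C = 30$
$B{\left(A,D \right)} = D + 34 A + A D$
$T{\left(E,P \right)} = 76 P$ ($T{\left(E,P \right)} = \left(30 + 46\right) P = 76 P$)
$T{\left(120,43 \right)} + B{\left(-38,-32 \right)} = 76 \cdot 43 - 108 = 3268 - 108 = 3160$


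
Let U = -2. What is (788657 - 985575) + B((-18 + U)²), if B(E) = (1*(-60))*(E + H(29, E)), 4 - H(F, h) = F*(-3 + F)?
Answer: -175918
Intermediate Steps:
H(F, h) = 4 - F*(-3 + F)
B(E) = 45000 - 60*E (B(E) = (1*(-60))*(E + (4 - 1*29² + 3*29)) = -60*(E + (4 - 1*841 + 87)) = -60*(E + (4 - 841 + 87)) = -60*(E - 750) = -60*(-750 + E) = 45000 - 60*E)
(788657 - 985575) + B((-18 + U)²) = (788657 - 985575) + (45000 - 60*(-18 - 2)²) = -196918 + (45000 - 60*(-20)²) = -196918 + (45000 - 60*400) = -196918 + (45000 - 24000) = -196918 + 21000 = -175918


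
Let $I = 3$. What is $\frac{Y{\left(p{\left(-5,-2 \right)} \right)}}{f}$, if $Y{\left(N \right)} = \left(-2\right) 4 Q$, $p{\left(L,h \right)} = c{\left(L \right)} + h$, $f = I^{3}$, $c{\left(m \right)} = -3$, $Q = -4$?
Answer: $\frac{32}{27} \approx 1.1852$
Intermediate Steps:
$f = 27$ ($f = 3^{3} = 27$)
$p{\left(L,h \right)} = -3 + h$
$Y{\left(N \right)} = 32$ ($Y{\left(N \right)} = \left(-2\right) 4 \left(-4\right) = \left(-8\right) \left(-4\right) = 32$)
$\frac{Y{\left(p{\left(-5,-2 \right)} \right)}}{f} = \frac{32}{27}$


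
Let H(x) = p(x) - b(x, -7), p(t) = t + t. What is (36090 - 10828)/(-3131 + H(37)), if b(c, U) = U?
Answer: -12631/1525 ≈ -8.2826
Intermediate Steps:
p(t) = 2*t
H(x) = 7 + 2*x (H(x) = 2*x - 1*(-7) = 2*x + 7 = 7 + 2*x)
(36090 - 10828)/(-3131 + H(37)) = (36090 - 10828)/(-3131 + (7 + 2*37)) = 25262/(-3131 + (7 + 74)) = 25262/(-3131 + 81) = 25262/(-3050) = 25262*(-1/3050) = -12631/1525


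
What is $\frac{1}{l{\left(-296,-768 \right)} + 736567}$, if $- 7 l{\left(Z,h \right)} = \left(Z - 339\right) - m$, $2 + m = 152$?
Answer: $\frac{7}{5156754} \approx 1.3574 \cdot 10^{-6}$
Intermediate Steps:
$m = 150$ ($m = -2 + 152 = 150$)
$l{\left(Z,h \right)} = \frac{489}{7} - \frac{Z}{7}$ ($l{\left(Z,h \right)} = - \frac{\left(Z - 339\right) - 150}{7} = - \frac{\left(-339 + Z\right) - 150}{7} = - \frac{-489 + Z}{7} = \frac{489}{7} - \frac{Z}{7}$)
$\frac{1}{l{\left(-296,-768 \right)} + 736567} = \frac{1}{\left(\frac{489}{7} - - \frac{296}{7}\right) + 736567} = \frac{1}{\left(\frac{489}{7} + \frac{296}{7}\right) + 736567} = \frac{1}{\frac{785}{7} + 736567} = \frac{1}{\frac{5156754}{7}} = \frac{7}{5156754}$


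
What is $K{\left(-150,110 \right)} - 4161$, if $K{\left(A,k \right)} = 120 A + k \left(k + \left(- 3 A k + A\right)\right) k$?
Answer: $598443839$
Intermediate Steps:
$K{\left(A,k \right)} = 120 A + k^{2} \left(A + k - 3 A k\right)$ ($K{\left(A,k \right)} = 120 A + k \left(k - \left(- A + 3 A k\right)\right) k = 120 A + k \left(A + k - 3 A k\right) k = 120 A + k^{2} \left(A + k - 3 A k\right)$)
$K{\left(-150,110 \right)} - 4161 = \left(110^{3} + 120 \left(-150\right) - 150 \cdot 110^{2} - - 450 \cdot 110^{3}\right) - 4161 = \left(1331000 - 18000 - 1815000 - \left(-450\right) 1331000\right) - 4161 = \left(1331000 - 18000 - 1815000 + 598950000\right) - 4161 = 598448000 - 4161 = 598443839$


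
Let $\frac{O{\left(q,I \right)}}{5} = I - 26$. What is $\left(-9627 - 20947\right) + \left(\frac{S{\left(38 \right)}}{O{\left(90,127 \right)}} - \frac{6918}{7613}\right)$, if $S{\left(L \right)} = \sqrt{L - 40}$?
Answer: $- \frac{232766780}{7613} + \frac{i \sqrt{2}}{505} \approx -30575.0 + 0.0028004 i$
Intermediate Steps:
$O{\left(q,I \right)} = -130 + 5 I$ ($O{\left(q,I \right)} = 5 \left(I - 26\right) = 5 \left(-26 + I\right) = -130 + 5 I$)
$S{\left(L \right)} = \sqrt{-40 + L}$
$\left(-9627 - 20947\right) + \left(\frac{S{\left(38 \right)}}{O{\left(90,127 \right)}} - \frac{6918}{7613}\right) = \left(-9627 - 20947\right) + \left(\frac{\sqrt{-40 + 38}}{-130 + 5 \cdot 127} - \frac{6918}{7613}\right) = -30574 + \left(\frac{\sqrt{-2}}{-130 + 635} - \frac{6918}{7613}\right) = -30574 - \left(\frac{6918}{7613} - \frac{i \sqrt{2}}{505}\right) = - \frac{232766780}{7613} + \frac{i \sqrt{2}}{505}$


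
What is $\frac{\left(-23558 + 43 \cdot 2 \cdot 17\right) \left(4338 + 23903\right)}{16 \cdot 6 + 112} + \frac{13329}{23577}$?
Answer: $- \frac{306507394480}{102167} \approx -3.0001 \cdot 10^{6}$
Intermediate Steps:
$\frac{\left(-23558 + 43 \cdot 2 \cdot 17\right) \left(4338 + 23903\right)}{16 \cdot 6 + 112} + \frac{13329}{23577} = \frac{\left(-23558 + 43 \cdot 34\right) 28241}{96 + 112} + 13329 \cdot \frac{1}{23577} = \frac{\left(-23558 + 1462\right) 28241}{208} + \frac{4443}{7859} = \left(-22096\right) 28241 \cdot \frac{1}{208} + \frac{4443}{7859} = \left(-624013136\right) \frac{1}{208} + \frac{4443}{7859} = - \frac{39000821}{13} + \frac{4443}{7859} = - \frac{306507394480}{102167}$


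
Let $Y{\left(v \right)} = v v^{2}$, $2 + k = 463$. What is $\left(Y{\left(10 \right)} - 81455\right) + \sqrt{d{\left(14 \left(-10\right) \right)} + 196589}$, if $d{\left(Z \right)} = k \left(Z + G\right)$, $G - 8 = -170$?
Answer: $-80455 + \sqrt{57367} \approx -80216.0$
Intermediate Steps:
$k = 461$ ($k = -2 + 463 = 461$)
$G = -162$ ($G = 8 - 170 = -162$)
$d{\left(Z \right)} = -74682 + 461 Z$ ($d{\left(Z \right)} = 461 \left(Z - 162\right) = 461 \left(-162 + Z\right) = -74682 + 461 Z$)
$Y{\left(v \right)} = v^{3}$
$\left(Y{\left(10 \right)} - 81455\right) + \sqrt{d{\left(14 \left(-10\right) \right)} + 196589} = \left(10^{3} - 81455\right) + \sqrt{\left(-74682 + 461 \cdot 14 \left(-10\right)\right) + 196589} = \left(1000 - 81455\right) + \sqrt{\left(-74682 + 461 \left(-140\right)\right) + 196589} = -80455 + \sqrt{\left(-74682 - 64540\right) + 196589} = -80455 + \sqrt{-139222 + 196589} = -80455 + \sqrt{57367}$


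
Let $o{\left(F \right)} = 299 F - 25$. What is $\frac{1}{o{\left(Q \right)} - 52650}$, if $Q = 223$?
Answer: $\frac{1}{14002} \approx 7.1418 \cdot 10^{-5}$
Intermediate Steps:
$o{\left(F \right)} = -25 + 299 F$
$\frac{1}{o{\left(Q \right)} - 52650} = \frac{1}{\left(-25 + 299 \cdot 223\right) - 52650} = \frac{1}{\left(-25 + 66677\right) - 52650} = \frac{1}{66652 - 52650} = \frac{1}{14002}$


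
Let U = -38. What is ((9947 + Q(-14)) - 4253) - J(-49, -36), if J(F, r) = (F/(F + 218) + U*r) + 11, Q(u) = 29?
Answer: 734185/169 ≈ 4344.3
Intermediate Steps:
J(F, r) = 11 - 38*r + F/(218 + F) (J(F, r) = (F/(F + 218) - 38*r) + 11 = (F/(218 + F) - 38*r) + 11 = (-38*r + F/(218 + F)) + 11 = 11 - 38*r + F/(218 + F))
((9947 + Q(-14)) - 4253) - J(-49, -36) = ((9947 + 29) - 4253) - 2*(1199 - 4142*(-36) + 6*(-49) - 19*(-49)*(-36))/(218 - 49) = (9976 - 4253) - 2*(1199 + 149112 - 294 - 33516)/169 = 5723 - 2*116501/169 = 5723 - 1*233002/169 = 5723 - 233002/169 = 734185/169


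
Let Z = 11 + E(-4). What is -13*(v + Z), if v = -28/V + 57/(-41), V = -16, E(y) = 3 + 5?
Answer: -41275/164 ≈ -251.68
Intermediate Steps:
E(y) = 8
Z = 19 (Z = 11 + 8 = 19)
v = 59/164 (v = -28/(-16) + 57/(-41) = -28*(-1/16) + 57*(-1/41) = 7/4 - 57/41 = 59/164 ≈ 0.35976)
-13*(v + Z) = -13*(59/164 + 19) = -13*3175/164 = -41275/164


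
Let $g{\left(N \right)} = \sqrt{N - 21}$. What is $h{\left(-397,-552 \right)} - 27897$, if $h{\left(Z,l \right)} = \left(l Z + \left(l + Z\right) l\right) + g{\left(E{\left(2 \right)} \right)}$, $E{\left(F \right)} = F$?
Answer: $715095 + i \sqrt{19} \approx 7.151 \cdot 10^{5} + 4.3589 i$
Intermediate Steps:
$g{\left(N \right)} = \sqrt{-21 + N}$
$h{\left(Z,l \right)} = i \sqrt{19} + Z l + l \left(Z + l\right)$ ($h{\left(Z,l \right)} = \left(l Z + \left(l + Z\right) l\right) + \sqrt{-21 + 2} = \left(Z l + \left(Z + l\right) l\right) + \sqrt{-19} = \left(Z l + l \left(Z + l\right)\right) + i \sqrt{19} = i \sqrt{19} + Z l + l \left(Z + l\right)$)
$h{\left(-397,-552 \right)} - 27897 = \left(\left(-552\right)^{2} + i \sqrt{19} + 2 \left(-397\right) \left(-552\right)\right) - 27897 = \left(304704 + i \sqrt{19} + 438288\right) - 27897 = \left(742992 + i \sqrt{19}\right) - 27897 = 715095 + i \sqrt{19}$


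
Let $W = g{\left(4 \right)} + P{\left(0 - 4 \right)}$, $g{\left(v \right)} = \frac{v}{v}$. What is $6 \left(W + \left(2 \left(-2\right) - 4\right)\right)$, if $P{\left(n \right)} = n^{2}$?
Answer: $54$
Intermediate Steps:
$g{\left(v \right)} = 1$
$W = 17$ ($W = 1 + \left(0 - 4\right)^{2} = 1 + \left(-4\right)^{2} = 1 + 16 = 17$)
$6 \left(W + \left(2 \left(-2\right) - 4\right)\right) = 6 \left(17 + \left(2 \left(-2\right) - 4\right)\right) = 6 \left(17 - 8\right) = 6 \cdot 9 = 54$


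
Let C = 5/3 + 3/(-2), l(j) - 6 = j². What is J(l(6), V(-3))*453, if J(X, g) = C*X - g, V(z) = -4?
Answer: 4983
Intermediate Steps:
l(j) = 6 + j²
C = ⅙ (C = 5*(⅓) + 3*(-½) = 5/3 - 3/2 = ⅙ ≈ 0.16667)
J(X, g) = -g + X/6 (J(X, g) = X/6 - g = -g + X/6)
J(l(6), V(-3))*453 = (-1*(-4) + (6 + 6²)/6)*453 = (4 + (6 + 36)/6)*453 = (4 + (⅙)*42)*453 = (4 + 7)*453 = 11*453 = 4983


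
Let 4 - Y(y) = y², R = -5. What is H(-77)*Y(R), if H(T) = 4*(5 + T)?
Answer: 6048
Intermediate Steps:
H(T) = 20 + 4*T
Y(y) = 4 - y²
H(-77)*Y(R) = (20 + 4*(-77))*(4 - 1*(-5)²) = (20 - 308)*(4 - 1*25) = -288*(4 - 25) = -288*(-21) = 6048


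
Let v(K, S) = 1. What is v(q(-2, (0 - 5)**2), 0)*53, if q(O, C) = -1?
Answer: 53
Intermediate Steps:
v(q(-2, (0 - 5)**2), 0)*53 = 1*53 = 53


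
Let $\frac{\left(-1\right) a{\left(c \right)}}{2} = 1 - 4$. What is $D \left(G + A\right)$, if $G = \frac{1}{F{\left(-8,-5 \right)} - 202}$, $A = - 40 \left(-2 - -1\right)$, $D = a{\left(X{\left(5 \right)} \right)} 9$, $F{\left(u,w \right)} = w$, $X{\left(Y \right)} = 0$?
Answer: $\frac{49674}{23} \approx 2159.7$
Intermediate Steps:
$a{\left(c \right)} = 6$ ($a{\left(c \right)} = - 2 \left(1 - 4\right) = \left(-2\right) \left(-3\right) = 6$)
$D = 54$ ($D = 6 \cdot 9 = 54$)
$A = 40$ ($A = - 40 \left(-2 + 1\right) = \left(-40\right) \left(-1\right) = 40$)
$G = - \frac{1}{207}$ ($G = \frac{1}{-5 - 202} = \frac{1}{-207} = - \frac{1}{207} \approx -0.0048309$)
$D \left(G + A\right) = 54 \left(- \frac{1}{207} + 40\right) = 54 \cdot \frac{8279}{207} = \frac{49674}{23}$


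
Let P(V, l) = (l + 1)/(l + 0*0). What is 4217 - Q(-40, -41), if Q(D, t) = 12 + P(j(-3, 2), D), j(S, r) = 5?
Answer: 168161/40 ≈ 4204.0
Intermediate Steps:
P(V, l) = (1 + l)/l (P(V, l) = (1 + l)/(l + 0) = (1 + l)/l)
Q(D, t) = 12 + (1 + D)/D
4217 - Q(-40, -41) = 4217 - (13 + 1/(-40)) = 4217 - (13 - 1/40) = 4217 - 1*519/40 = 4217 - 519/40 = 168161/40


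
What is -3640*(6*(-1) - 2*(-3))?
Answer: 0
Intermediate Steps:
-3640*(6*(-1) - 2*(-3)) = -3640*(-6 + 6) = -3640*0 = 0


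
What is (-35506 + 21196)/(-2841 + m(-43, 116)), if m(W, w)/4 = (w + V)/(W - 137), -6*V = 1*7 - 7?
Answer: 643950/127961 ≈ 5.0324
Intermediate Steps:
V = 0 (V = -(1*7 - 7)/6 = -(7 - 7)/6 = -1/6*0 = 0)
m(W, w) = 4*w/(-137 + W) (m(W, w) = 4*((w + 0)/(W - 137)) = 4*(w/(-137 + W)) = 4*w/(-137 + W))
(-35506 + 21196)/(-2841 + m(-43, 116)) = (-35506 + 21196)/(-2841 + 4*116/(-137 - 43)) = -14310/(-2841 + 4*116/(-180)) = -14310/(-2841 + 4*116*(-1/180)) = -14310/(-2841 - 116/45) = -14310/(-127961/45) = -14310*(-45/127961) = 643950/127961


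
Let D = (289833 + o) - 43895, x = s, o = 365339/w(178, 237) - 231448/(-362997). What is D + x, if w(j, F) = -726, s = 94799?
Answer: 29887985483693/87845274 ≈ 3.4023e+5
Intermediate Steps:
o = -44149643245/87845274 (o = 365339/(-726) - 231448/(-362997) = 365339*(-1/726) - 231448*(-1/362997) = -365339/726 + 231448/362997 = -44149643245/87845274 ≈ -502.58)
x = 94799
D = 21560341353767/87845274 (D = (289833 - 44149643245/87845274) - 43895 = 25416309655997/87845274 - 43895 = 21560341353767/87845274 ≈ 2.4544e+5)
D + x = 21560341353767/87845274 + 94799 = 29887985483693/87845274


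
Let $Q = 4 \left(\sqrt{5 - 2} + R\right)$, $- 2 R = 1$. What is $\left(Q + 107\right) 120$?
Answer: $12600 + 480 \sqrt{3} \approx 13431.0$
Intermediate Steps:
$R = - \frac{1}{2}$ ($R = \left(- \frac{1}{2}\right) 1 = - \frac{1}{2} \approx -0.5$)
$Q = -2 + 4 \sqrt{3}$ ($Q = 4 \left(\sqrt{5 - 2} - \frac{1}{2}\right) = 4 \left(\sqrt{3} - \frac{1}{2}\right) = 4 \left(- \frac{1}{2} + \sqrt{3}\right) = -2 + 4 \sqrt{3} \approx 4.9282$)
$\left(Q + 107\right) 120 = \left(\left(-2 + 4 \sqrt{3}\right) + 107\right) 120 = \left(105 + 4 \sqrt{3}\right) 120 = 12600 + 480 \sqrt{3}$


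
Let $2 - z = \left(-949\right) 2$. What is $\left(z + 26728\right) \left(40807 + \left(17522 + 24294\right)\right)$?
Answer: $2365331244$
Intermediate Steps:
$z = 1900$ ($z = 2 - \left(-949\right) 2 = 2 - -1898 = 2 + 1898 = 1900$)
$\left(z + 26728\right) \left(40807 + \left(17522 + 24294\right)\right) = \left(1900 + 26728\right) \left(40807 + \left(17522 + 24294\right)\right) = 28628 \left(40807 + 41816\right) = 28628 \cdot 82623 = 2365331244$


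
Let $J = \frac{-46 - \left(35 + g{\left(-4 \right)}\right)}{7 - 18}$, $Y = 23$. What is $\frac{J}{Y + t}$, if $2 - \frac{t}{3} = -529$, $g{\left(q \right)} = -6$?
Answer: $\frac{75}{17776} \approx 0.0042192$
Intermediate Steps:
$t = 1593$ ($t = 6 - -1587 = 6 + 1587 = 1593$)
$J = \frac{75}{11}$ ($J = \frac{-46 - 29}{7 - 18} = \frac{-46 + \left(-35 + 6\right)}{-11} = \left(-46 - 29\right) \left(- \frac{1}{11}\right) = \left(-75\right) \left(- \frac{1}{11}\right) = \frac{75}{11} \approx 6.8182$)
$\frac{J}{Y + t} = \frac{1}{23 + 1593} \cdot \frac{75}{11} = \frac{1}{1616} \cdot \frac{75}{11} = \frac{75}{17776}$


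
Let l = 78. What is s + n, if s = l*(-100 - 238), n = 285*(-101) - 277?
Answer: -55426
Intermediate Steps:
n = -29062 (n = -28785 - 277 = -29062)
s = -26364 (s = 78*(-100 - 238) = 78*(-338) = -26364)
s + n = -26364 - 29062 = -55426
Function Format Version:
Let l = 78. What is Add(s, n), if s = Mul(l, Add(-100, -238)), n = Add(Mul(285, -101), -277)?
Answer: -55426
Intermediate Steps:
n = -29062 (n = Add(-28785, -277) = -29062)
s = -26364 (s = Mul(78, Add(-100, -238)) = Mul(78, -338) = -26364)
Add(s, n) = Add(-26364, -29062) = -55426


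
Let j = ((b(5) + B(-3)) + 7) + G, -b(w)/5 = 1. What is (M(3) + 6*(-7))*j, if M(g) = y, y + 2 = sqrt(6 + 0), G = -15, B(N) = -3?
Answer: 704 - 16*sqrt(6) ≈ 664.81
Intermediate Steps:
b(w) = -5 (b(w) = -5*1 = -5)
y = -2 + sqrt(6) (y = -2 + sqrt(6 + 0) = -2 + sqrt(6) ≈ 0.44949)
M(g) = -2 + sqrt(6)
j = -16 (j = ((-5 - 3) + 7) - 15 = (-8 + 7) - 15 = -1 - 15 = -16)
(M(3) + 6*(-7))*j = ((-2 + sqrt(6)) + 6*(-7))*(-16) = ((-2 + sqrt(6)) - 42)*(-16) = (-44 + sqrt(6))*(-16) = 704 - 16*sqrt(6)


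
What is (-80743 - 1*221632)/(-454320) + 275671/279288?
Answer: 582479327/352461456 ≈ 1.6526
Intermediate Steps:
(-80743 - 1*221632)/(-454320) + 275671/279288 = (-80743 - 221632)*(-1/454320) + 275671*(1/279288) = -302375*(-1/454320) + 275671/279288 = 60475/90864 + 275671/279288 = 582479327/352461456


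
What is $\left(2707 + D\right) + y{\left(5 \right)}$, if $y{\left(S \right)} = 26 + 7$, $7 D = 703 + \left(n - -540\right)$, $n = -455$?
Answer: $\frac{19968}{7} \approx 2852.6$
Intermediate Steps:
$D = \frac{788}{7}$ ($D = \frac{703 - -85}{7} = \frac{703 + \left(-455 + 540\right)}{7} = \frac{703 + 85}{7} = \frac{1}{7} \cdot 788 = \frac{788}{7} \approx 112.57$)
$y{\left(S \right)} = 33$
$\left(2707 + D\right) + y{\left(5 \right)} = \left(2707 + \frac{788}{7}\right) + 33 = \frac{19737}{7} + 33 = \frac{19968}{7}$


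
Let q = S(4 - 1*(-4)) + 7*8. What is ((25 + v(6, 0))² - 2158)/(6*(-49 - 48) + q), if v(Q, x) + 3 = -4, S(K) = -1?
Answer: 1834/527 ≈ 3.4801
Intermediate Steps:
v(Q, x) = -7 (v(Q, x) = -3 - 4 = -7)
q = 55 (q = -1 + 7*8 = -1 + 56 = 55)
((25 + v(6, 0))² - 2158)/(6*(-49 - 48) + q) = ((25 - 7)² - 2158)/(6*(-49 - 48) + 55) = (18² - 2158)/(6*(-97) + 55) = (324 - 2158)/(-582 + 55) = -1834/(-527) = -1834*(-1/527) = 1834/527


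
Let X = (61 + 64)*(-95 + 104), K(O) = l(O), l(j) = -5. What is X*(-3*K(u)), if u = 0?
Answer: 16875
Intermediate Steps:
K(O) = -5
X = 1125 (X = 125*9 = 1125)
X*(-3*K(u)) = 1125*(-3*(-5)) = 1125*15 = 16875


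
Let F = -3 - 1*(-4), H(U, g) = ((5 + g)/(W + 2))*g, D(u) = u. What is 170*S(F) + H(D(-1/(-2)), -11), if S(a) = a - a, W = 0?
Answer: 33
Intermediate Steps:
H(U, g) = g*(5/2 + g/2) (H(U, g) = ((5 + g)/(0 + 2))*g = ((5 + g)/2)*g = ((5 + g)*(½))*g = (5/2 + g/2)*g = g*(5/2 + g/2))
F = 1 (F = -3 + 4 = 1)
S(a) = 0
170*S(F) + H(D(-1/(-2)), -11) = 170*0 + (½)*(-11)*(5 - 11) = 0 + (½)*(-11)*(-6) = 0 + 33 = 33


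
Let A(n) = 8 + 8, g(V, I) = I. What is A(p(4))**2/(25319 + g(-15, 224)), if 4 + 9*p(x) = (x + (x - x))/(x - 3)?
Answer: 256/25543 ≈ 0.010022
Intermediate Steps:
p(x) = -4/9 + x/(9*(-3 + x)) (p(x) = -4/9 + ((x + (x - x))/(x - 3))/9 = -4/9 + ((x + 0)/(-3 + x))/9 = -4/9 + (x/(-3 + x))/9 = -4/9 + x/(9*(-3 + x)))
A(n) = 16
A(p(4))**2/(25319 + g(-15, 224)) = 16**2/(25319 + 224) = 256/25543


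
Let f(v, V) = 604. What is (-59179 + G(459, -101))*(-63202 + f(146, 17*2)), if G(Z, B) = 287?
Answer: 3686521416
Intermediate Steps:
(-59179 + G(459, -101))*(-63202 + f(146, 17*2)) = (-59179 + 287)*(-63202 + 604) = -58892*(-62598) = 3686521416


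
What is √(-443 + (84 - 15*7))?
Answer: 4*I*√29 ≈ 21.541*I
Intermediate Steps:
√(-443 + (84 - 15*7)) = √(-443 + (84 - 105)) = √(-443 - 21) = √(-464) = 4*I*√29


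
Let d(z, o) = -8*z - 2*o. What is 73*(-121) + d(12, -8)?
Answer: -8913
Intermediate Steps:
73*(-121) + d(12, -8) = 73*(-121) + (-8*12 - 2*(-8)) = -8833 + (-96 + 16) = -8833 - 80 = -8913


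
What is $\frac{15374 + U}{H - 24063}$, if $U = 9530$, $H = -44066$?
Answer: $- \frac{24904}{68129} \approx -0.36554$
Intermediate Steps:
$\frac{15374 + U}{H - 24063} = \frac{15374 + 9530}{-44066 - 24063} = \frac{24904}{-68129} = 24904 \left(- \frac{1}{68129}\right) = - \frac{24904}{68129}$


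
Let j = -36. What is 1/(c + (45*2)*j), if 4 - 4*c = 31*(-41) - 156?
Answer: -4/11529 ≈ -0.00034695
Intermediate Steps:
c = 1431/4 (c = 1 - (31*(-41) - 156)/4 = 1 - (-1271 - 156)/4 = 1 - ¼*(-1427) = 1 + 1427/4 = 1431/4 ≈ 357.75)
1/(c + (45*2)*j) = 1/(1431/4 + (45*2)*(-36)) = 1/(1431/4 + 90*(-36)) = 1/(1431/4 - 3240) = 1/(-11529/4) = -4/11529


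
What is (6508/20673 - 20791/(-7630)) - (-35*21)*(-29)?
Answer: -3361641843467/157734990 ≈ -21312.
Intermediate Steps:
(6508/20673 - 20791/(-7630)) - (-35*21)*(-29) = (6508*(1/20673) - 20791*(-1/7630)) - (-735)*(-29) = (6508/20673 + 20791/7630) - 1*21315 = 479468383/157734990 - 21315 = -3361641843467/157734990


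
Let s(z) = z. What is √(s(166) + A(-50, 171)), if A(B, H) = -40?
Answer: 3*√14 ≈ 11.225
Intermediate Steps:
√(s(166) + A(-50, 171)) = √(166 - 40) = √126 = 3*√14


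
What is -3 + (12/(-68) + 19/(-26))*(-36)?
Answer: 6555/221 ≈ 29.661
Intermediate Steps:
-3 + (12/(-68) + 19/(-26))*(-36) = -3 + (12*(-1/68) + 19*(-1/26))*(-36) = -3 + (-3/17 - 19/26)*(-36) = -3 - 401/442*(-36) = -3 + 7218/221 = 6555/221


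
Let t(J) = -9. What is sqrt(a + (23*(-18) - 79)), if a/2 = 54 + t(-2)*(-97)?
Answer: sqrt(1361) ≈ 36.892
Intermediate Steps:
a = 1854 (a = 2*(54 - 9*(-97)) = 2*(54 + 873) = 2*927 = 1854)
sqrt(a + (23*(-18) - 79)) = sqrt(1854 + (23*(-18) - 79)) = sqrt(1854 + (-414 - 79)) = sqrt(1854 - 493) = sqrt(1361)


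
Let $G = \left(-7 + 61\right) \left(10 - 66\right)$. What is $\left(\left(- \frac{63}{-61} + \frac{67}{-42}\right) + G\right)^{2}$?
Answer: $\frac{60045900647041}{6563844} \approx 9.148 \cdot 10^{6}$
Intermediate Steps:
$G = -3024$ ($G = 54 \left(-56\right) = -3024$)
$\left(\left(- \frac{63}{-61} + \frac{67}{-42}\right) + G\right)^{2} = \left(\left(- \frac{63}{-61} + \frac{67}{-42}\right) - 3024\right)^{2} = \left(\left(\left(-63\right) \left(- \frac{1}{61}\right) + 67 \left(- \frac{1}{42}\right)\right) - 3024\right)^{2} = \left(\left(\frac{63}{61} - \frac{67}{42}\right) - 3024\right)^{2} = \left(- \frac{1441}{2562} - 3024\right)^{2} = \left(- \frac{7748929}{2562}\right)^{2} = \frac{60045900647041}{6563844}$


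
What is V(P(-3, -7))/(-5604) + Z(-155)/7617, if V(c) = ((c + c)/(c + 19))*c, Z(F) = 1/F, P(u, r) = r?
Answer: -19294913/13232557080 ≈ -0.0014581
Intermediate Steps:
V(c) = 2*c**2/(19 + c) (V(c) = ((2*c)/(19 + c))*c = (2*c/(19 + c))*c = 2*c**2/(19 + c))
V(P(-3, -7))/(-5604) + Z(-155)/7617 = (2*(-7)**2/(19 - 7))/(-5604) + 1/(-155*7617) = (2*49/12)*(-1/5604) - 1/155*1/7617 = (2*49*(1/12))*(-1/5604) - 1/1180635 = (49/6)*(-1/5604) - 1/1180635 = -49/33624 - 1/1180635 = -19294913/13232557080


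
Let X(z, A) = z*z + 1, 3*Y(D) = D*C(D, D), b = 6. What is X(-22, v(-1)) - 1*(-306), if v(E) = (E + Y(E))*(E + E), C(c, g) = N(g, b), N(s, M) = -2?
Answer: 791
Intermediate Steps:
C(c, g) = -2
Y(D) = -2*D/3 (Y(D) = (D*(-2))/3 = (-2*D)/3 = -2*D/3)
v(E) = 2*E**2/3 (v(E) = (E - 2*E/3)*(E + E) = (E/3)*(2*E) = 2*E**2/3)
X(z, A) = 1 + z**2 (X(z, A) = z**2 + 1 = 1 + z**2)
X(-22, v(-1)) - 1*(-306) = (1 + (-22)**2) - 1*(-306) = (1 + 484) + 306 = 485 + 306 = 791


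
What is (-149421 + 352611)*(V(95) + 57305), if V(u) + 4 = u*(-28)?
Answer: 11102504790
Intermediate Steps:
V(u) = -4 - 28*u (V(u) = -4 + u*(-28) = -4 - 28*u)
(-149421 + 352611)*(V(95) + 57305) = (-149421 + 352611)*((-4 - 28*95) + 57305) = 203190*((-4 - 2660) + 57305) = 203190*(-2664 + 57305) = 203190*54641 = 11102504790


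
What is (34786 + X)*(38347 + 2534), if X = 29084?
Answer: 2611069470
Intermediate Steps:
(34786 + X)*(38347 + 2534) = (34786 + 29084)*(38347 + 2534) = 63870*40881 = 2611069470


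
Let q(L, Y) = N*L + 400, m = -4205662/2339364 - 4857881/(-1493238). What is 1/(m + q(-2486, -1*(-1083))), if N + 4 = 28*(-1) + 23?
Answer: 145551134193/3314993375845304 ≈ 4.3907e-5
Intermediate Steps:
m = 211845733922/145551134193 (m = -4205662*1/2339364 - 4857881*(-1/1493238) = -2102831/1169682 + 4857881/1493238 = 211845733922/145551134193 ≈ 1.4555)
N = -9 (N = -4 + (28*(-1) + 23) = -4 + (-28 + 23) = -4 - 5 = -9)
q(L, Y) = 400 - 9*L (q(L, Y) = -9*L + 400 = 400 - 9*L)
1/(m + q(-2486, -1*(-1083))) = 1/(211845733922/145551134193 + (400 - 9*(-2486))) = 1/(211845733922/145551134193 + (400 + 22374)) = 1/(211845733922/145551134193 + 22774) = 1/(3314993375845304/145551134193) = 145551134193/3314993375845304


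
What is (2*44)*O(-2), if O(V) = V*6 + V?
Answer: -1232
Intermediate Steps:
O(V) = 7*V (O(V) = 6*V + V = 7*V)
(2*44)*O(-2) = (2*44)*(7*(-2)) = 88*(-14) = -1232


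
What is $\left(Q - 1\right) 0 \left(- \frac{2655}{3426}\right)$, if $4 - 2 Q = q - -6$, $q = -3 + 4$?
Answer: $0$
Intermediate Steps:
$q = 1$
$Q = - \frac{3}{2}$ ($Q = 2 - \frac{1 - -6}{2} = 2 - \frac{1 + 6}{2} = 2 - \frac{7}{2} = - \frac{3}{2} \approx -1.5$)
$\left(Q - 1\right) 0 \left(- \frac{2655}{3426}\right) = \left(- \frac{3}{2} - 1\right) 0 \left(- \frac{2655}{3426}\right) = \left(- \frac{5}{2}\right) 0 \left(\left(-2655\right) \frac{1}{3426}\right) = 0 \left(- \frac{885}{1142}\right) = 0$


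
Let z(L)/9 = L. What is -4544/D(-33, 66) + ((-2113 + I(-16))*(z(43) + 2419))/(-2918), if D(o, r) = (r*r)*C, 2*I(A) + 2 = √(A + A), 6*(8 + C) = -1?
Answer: 52758525202/25951233 - 2806*I*√2/1459 ≈ 2033.0 - 2.7199*I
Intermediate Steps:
C = -49/6 (C = -8 + (⅙)*(-1) = -8 - ⅙ = -49/6 ≈ -8.1667)
I(A) = -1 + √2*√A/2 (I(A) = -1 + √(A + A)/2 = -1 + √(2*A)/2 = -1 + (√2*√A)/2 = -1 + √2*√A/2)
D(o, r) = -49*r²/6 (D(o, r) = (r*r)*(-49/6) = r²*(-49/6) = -49*r²/6)
z(L) = 9*L
-4544/D(-33, 66) + ((-2113 + I(-16))*(z(43) + 2419))/(-2918) = -4544/((-49/6*66²)) + ((-2113 + (-1 + √2*√(-16)/2))*(9*43 + 2419))/(-2918) = -4544/((-49/6*4356)) + ((-2113 + (-1 + √2*(4*I)/2))*(387 + 2419))*(-1/2918) = -4544/(-35574) + ((-2113 + (-1 + 2*I*√2))*2806)*(-1/2918) = -4544*(-1/35574) + ((-2114 + 2*I*√2)*2806)*(-1/2918) = 2272/17787 + (-5931884 + 5612*I*√2)*(-1/2918) = 2272/17787 + (2965942/1459 - 2806*I*√2/1459) = 52758525202/25951233 - 2806*I*√2/1459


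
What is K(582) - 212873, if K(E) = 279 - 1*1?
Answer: -212595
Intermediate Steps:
K(E) = 278 (K(E) = 279 - 1 = 278)
K(582) - 212873 = 278 - 212873 = -212595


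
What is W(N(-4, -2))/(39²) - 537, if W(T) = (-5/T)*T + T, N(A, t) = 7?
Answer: -816775/1521 ≈ -537.00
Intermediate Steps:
W(T) = -5 + T
W(N(-4, -2))/(39²) - 537 = (-5 + 7)/(39²) - 537 = 2/1521 - 537 = -816775/1521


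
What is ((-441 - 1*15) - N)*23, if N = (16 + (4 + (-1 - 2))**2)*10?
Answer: -14398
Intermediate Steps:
N = 170 (N = (16 + (4 - 3)**2)*10 = (16 + 1**2)*10 = (16 + 1)*10 = 17*10 = 170)
((-441 - 1*15) - N)*23 = ((-441 - 1*15) - 1*170)*23 = ((-441 - 15) - 170)*23 = (-456 - 170)*23 = -626*23 = -14398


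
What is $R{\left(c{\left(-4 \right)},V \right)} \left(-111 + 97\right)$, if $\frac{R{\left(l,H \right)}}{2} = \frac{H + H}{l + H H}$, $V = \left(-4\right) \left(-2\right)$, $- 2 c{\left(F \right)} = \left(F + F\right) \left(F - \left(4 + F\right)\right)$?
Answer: $- \frac{28}{3} \approx -9.3333$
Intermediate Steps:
$c{\left(F \right)} = 4 F$ ($c{\left(F \right)} = - \frac{\left(F + F\right) \left(F - \left(4 + F\right)\right)}{2} = - \frac{2 F \left(-4\right)}{2} = - \frac{\left(-8\right) F}{2} = 4 F$)
$V = 8$
$R{\left(l,H \right)} = \frac{4 H}{l + H^{2}}$ ($R{\left(l,H \right)} = 2 \frac{H + H}{l + H H} = 2 \frac{2 H}{l + H^{2}} = \frac{4 H}{l + H^{2}}$)
$R{\left(c{\left(-4 \right)},V \right)} \left(-111 + 97\right) = 4 \cdot 8 \frac{1}{4 \left(-4\right) + 8^{2}} \left(-111 + 97\right) = 4 \cdot 8 \frac{1}{-16 + 64} \left(-14\right) = 4 \cdot 8 \cdot \frac{1}{48} \left(-14\right) = \frac{2}{3} \left(-14\right) = - \frac{28}{3}$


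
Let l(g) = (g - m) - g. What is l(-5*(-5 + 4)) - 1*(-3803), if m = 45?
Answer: 3758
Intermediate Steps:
l(g) = -45 (l(g) = (g - 1*45) - g = (g - 45) - g = (-45 + g) - g = -45)
l(-5*(-5 + 4)) - 1*(-3803) = -45 - 1*(-3803) = -45 + 3803 = 3758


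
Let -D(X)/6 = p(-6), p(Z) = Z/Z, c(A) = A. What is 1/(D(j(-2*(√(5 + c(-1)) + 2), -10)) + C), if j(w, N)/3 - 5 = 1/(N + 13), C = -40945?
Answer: -1/40951 ≈ -2.4419e-5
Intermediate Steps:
p(Z) = 1
j(w, N) = 15 + 3/(13 + N) (j(w, N) = 15 + 3/(N + 13) = 15 + 3/(13 + N))
D(X) = -6 (D(X) = -6*1 = -6)
1/(D(j(-2*(√(5 + c(-1)) + 2), -10)) + C) = 1/(-6 - 40945) = 1/(-40951) = -1/40951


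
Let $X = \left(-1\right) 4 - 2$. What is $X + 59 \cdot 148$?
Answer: $8726$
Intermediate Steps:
$X = -6$ ($X = -4 - 2 = -6$)
$X + 59 \cdot 148 = -6 + 59 \cdot 148 = -6 + 8732 = 8726$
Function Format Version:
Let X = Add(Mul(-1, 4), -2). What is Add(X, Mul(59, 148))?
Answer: 8726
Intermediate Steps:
X = -6 (X = Add(-4, -2) = -6)
Add(X, Mul(59, 148)) = Add(-6, Mul(59, 148)) = Add(-6, 8732) = 8726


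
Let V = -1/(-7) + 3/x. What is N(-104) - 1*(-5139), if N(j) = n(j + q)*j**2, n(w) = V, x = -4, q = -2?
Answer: -9995/7 ≈ -1427.9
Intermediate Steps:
V = -17/28 (V = -1/(-7) + 3/(-4) = -1*(-1/7) + 3*(-1/4) = 1/7 - 3/4 = -17/28 ≈ -0.60714)
n(w) = -17/28
N(j) = -17*j**2/28
N(-104) - 1*(-5139) = -17/28*(-104)**2 - 1*(-5139) = -17/28*10816 + 5139 = -45968/7 + 5139 = -9995/7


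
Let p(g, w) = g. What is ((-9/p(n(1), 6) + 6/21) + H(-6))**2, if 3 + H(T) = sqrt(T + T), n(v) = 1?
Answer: 6136/49 - 328*I*sqrt(3)/7 ≈ 125.22 - 81.159*I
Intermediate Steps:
H(T) = -3 + sqrt(2)*sqrt(T) (H(T) = -3 + sqrt(T + T) = -3 + sqrt(2*T) = -3 + sqrt(2)*sqrt(T))
((-9/p(n(1), 6) + 6/21) + H(-6))**2 = ((-9/1 + 6/21) + (-3 + sqrt(2)*sqrt(-6)))**2 = ((-9*1 + 6*(1/21)) + (-3 + sqrt(2)*(I*sqrt(6))))**2 = ((-9 + 2/7) + (-3 + 2*I*sqrt(3)))**2 = (-61/7 + (-3 + 2*I*sqrt(3)))**2 = (-82/7 + 2*I*sqrt(3))**2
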